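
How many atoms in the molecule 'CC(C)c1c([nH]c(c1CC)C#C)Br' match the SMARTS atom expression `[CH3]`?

3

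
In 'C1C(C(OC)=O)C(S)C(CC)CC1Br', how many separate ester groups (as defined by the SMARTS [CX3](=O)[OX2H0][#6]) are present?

[CX3](=O)[OX2H0][#6] is the SMARTS for an ester: a carbonyl carbon bonded to an oxygen that is itself bonded to carbon (no H on that O).
Exactly one fragment in the molecule meets all constraints, giving 1 match.

1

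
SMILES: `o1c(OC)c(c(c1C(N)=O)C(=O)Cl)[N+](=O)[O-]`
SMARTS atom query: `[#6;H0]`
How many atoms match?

6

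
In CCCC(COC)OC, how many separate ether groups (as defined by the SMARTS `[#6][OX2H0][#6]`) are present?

[#6][OX2H0][#6] is the SMARTS for an ether: an aliphatic oxygen bridging two carbons with no H on the oxygen.
The molecule carries 2 separate instances of a methoxy ether (-OCH3) meeting every constraint; each maps to a distinct set of atoms, giving 2 matches.

2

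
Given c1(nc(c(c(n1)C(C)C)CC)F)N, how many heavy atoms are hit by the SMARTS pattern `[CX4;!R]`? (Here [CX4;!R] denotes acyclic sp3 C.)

5

Check the 13 heavy atoms by environment: 2× n (aromatic, X2, in 6-ring) → no; 4× c (aromatic, X3, in 6-ring) → no; 1× N (X3, acyclic) → no; 5× C (X4, acyclic) → match; 1× F (X1, acyclic) → no.
That gives 5 matching atoms.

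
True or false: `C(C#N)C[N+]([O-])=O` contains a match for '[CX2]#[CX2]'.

False

The pattern [CX2]#[CX2] describes a carbon-carbon triple bond — an alkyne.
The closest candidate here is a nitrile (-C#N), but the triple bond is C#N, not C#C. No other fragment satisfies the full query, so there is no match.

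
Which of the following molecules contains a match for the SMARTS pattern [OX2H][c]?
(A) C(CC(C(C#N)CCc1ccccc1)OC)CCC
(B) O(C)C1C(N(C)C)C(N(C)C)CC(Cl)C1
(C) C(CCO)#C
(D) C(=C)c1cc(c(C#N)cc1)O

D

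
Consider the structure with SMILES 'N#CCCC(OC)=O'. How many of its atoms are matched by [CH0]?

The query [CH0] means: aliphatic carbon with no attached hydrogen.
Check the 8 heavy atoms by environment: 2× C (H2) → no; 2× C (H0) → match; 1× N (H0) → no; 2× O (H0) → no; 1× C (H3) → no.
That gives 2 matching atoms.

2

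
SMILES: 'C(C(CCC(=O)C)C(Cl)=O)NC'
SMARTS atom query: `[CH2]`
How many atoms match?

Check the 12 heavy atoms by environment: 3× C (H2) → match; 1× C (H1) → no; 2× C (H0) → no; 2× O (H0) → no; 1× Cl (H0) → no; 2× C (H3) → no; 1× N (H1) → no.
That gives 3 matching atoms.

3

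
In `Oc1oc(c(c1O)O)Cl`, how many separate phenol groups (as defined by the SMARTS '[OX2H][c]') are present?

[OX2H][c] is the SMARTS for a phenol: a hydroxyl oxygen attached to an aromatic carbon.
The molecule carries 3 separate instances of a hydroxyl group (-OH) meeting every constraint; each maps to a distinct set of atoms, giving 3 matches.

3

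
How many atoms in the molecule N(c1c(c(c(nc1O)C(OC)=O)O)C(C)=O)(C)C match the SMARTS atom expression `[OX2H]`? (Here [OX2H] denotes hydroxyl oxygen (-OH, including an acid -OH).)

The query [OX2H] means: aliphatic oxygen with two connections, one of which is H — an -OH oxygen.
Check the 18 heavy atoms by environment: 1× n (aromatic, H0, X2) → no; 5× c (aromatic, H0, X3) → no; 2× C (H0, X3) → no; 2× O (H0, X1) → no; 4× C (H3, X4) → no; 2× O (H1, X2) → match; 1× N (H0, X3) → no; 1× O (H0, X2) → no.
That gives 2 matching atoms.

2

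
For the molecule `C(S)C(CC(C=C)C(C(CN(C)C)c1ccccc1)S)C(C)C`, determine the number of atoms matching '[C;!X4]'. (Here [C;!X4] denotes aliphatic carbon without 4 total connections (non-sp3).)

The query [C;!X4] means: aliphatic carbon that does not have four total connections.
Check the 23 heavy atoms by environment: 12× C (X4) → no; 6× c (aromatic, X3) → no; 1× N (X3) → no; 2× S (X2) → no; 2× C (X3) → match.
That gives 2 matching atoms.

2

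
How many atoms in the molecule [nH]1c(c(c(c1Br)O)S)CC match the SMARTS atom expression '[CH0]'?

The query [CH0] means: aliphatic carbon with no attached hydrogen.
Check the 10 heavy atoms by environment: 1× n (aromatic, H1) → no; 4× c (aromatic, H0) → no; 1× S (H1) → no; 1× C (H2) → no; 1× C (H3) → no; 1× Br (H0) → no; 1× O (H1) → no.
No environment satisfies the query, so 0 matching atoms.

0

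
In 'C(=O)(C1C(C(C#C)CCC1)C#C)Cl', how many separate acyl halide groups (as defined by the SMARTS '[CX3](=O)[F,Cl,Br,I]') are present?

1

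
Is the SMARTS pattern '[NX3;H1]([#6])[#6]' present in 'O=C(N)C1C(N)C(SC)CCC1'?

The pattern [NX3;H1]([#6])[#6] describes a trivalent nitrogen with one H, bonded to two carbons — a secondary amine.
The closest candidate here is a primary amide (-C(=O)NH2), but the -C(=O)NH2 nitrogen has H2, not H1. No other fragment satisfies the full query, so there is no match.

No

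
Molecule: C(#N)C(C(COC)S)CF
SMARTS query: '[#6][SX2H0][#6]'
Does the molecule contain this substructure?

The pattern [#6][SX2H0][#6] describes an aliphatic sulfur bridging two carbons with no H on the sulfur — a thioether.
The closest candidate here is a thiol (-SH), but the sulfur has H1, not H0 bridging two carbons. No other fragment satisfies the full query, so there is no match.

No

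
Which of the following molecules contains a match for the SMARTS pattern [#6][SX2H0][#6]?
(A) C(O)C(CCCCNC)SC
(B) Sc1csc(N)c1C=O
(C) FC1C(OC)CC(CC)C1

[#6][SX2H0][#6] describes an aliphatic sulfur bridging two carbons with no H on the sulfur (a thioether).
(A) contains a methylthio ether (-SCH3), which satisfies every atom and bond constraint.
(B) has a thiol (-SH) but the sulfur has H1, not H0 bridging two carbons.
(C) has a methoxy ether (-OCH3) but the bridging atom is O, not S.
So the answer is (A).

A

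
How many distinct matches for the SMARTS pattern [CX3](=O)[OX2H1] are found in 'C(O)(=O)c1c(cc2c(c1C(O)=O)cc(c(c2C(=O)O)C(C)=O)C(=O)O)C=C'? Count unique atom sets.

4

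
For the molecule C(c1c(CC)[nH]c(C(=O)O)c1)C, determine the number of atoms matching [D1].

4

The query [D1] means: atom with exactly one heavy-atom neighbour (degree 1).
Check the 12 heavy atoms by environment: 1× n (aromatic, D2) → no; 3× c (aromatic, D3) → no; 1× c (aromatic, D2) → no; 2× C (D2) → no; 2× C (D1) → match; 1× C (D3) → no; 2× O (D1) → match.
Summing the matching environments: 2 + 2 = 4 matching atoms.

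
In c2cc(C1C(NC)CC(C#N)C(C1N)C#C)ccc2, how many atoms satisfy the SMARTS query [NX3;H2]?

1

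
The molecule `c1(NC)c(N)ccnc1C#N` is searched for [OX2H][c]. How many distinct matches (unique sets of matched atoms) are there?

[OX2H][c] is the SMARTS for a phenol: a hydroxyl oxygen attached to an aromatic carbon.
No fragment in the molecule satisfies every constraint, giving 0 matches.

0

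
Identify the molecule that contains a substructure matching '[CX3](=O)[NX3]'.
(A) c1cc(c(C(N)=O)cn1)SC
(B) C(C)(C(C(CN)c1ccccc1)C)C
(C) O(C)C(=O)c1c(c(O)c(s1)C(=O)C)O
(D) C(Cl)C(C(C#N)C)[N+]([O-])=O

A

[CX3](=O)[NX3] describes a carbonyl carbon bonded to a trivalent nitrogen (an amide).
(A) contains a primary amide (-C(=O)NH2), which satisfies every atom and bond constraint.
(B) has a primary amino group (-NH2) but the -NH2 is not attached to a carbonyl carbon.
(C) has a methyl-ester group (-C(=O)OCH3) but the carbonyl is bonded to O, not to an NX3 nitrogen.
(D) has a nitrile (-C#N) but the nitrile N is NX1 (triple-bonded), not NX3.
So the answer is (A).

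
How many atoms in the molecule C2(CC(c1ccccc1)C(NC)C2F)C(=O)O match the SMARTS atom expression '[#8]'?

The query [#8] means: #8 matches any oxygen atom.
Check the 17 heavy atoms by environment: 7× C → no; 6× c (aromatic) → no; 2× O → match; 1× F → no; 1× N → no.
That gives 2 matching atoms.

2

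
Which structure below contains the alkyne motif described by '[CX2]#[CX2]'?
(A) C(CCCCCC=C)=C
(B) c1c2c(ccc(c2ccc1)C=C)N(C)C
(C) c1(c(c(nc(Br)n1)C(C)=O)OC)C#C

[CX2]#[CX2] describes a carbon-carbon triple bond (an alkyne).
(A) has a vinyl group (-CH=CH2) but the C=C is a double bond; both carbons are CX3, not CX2.
(B) has a vinyl group (-CH=CH2) but the C=C is a double bond; both carbons are CX3, not CX2.
(C) contains an ethynyl group (-C#CH), which satisfies every atom and bond constraint.
So the answer is (C).

C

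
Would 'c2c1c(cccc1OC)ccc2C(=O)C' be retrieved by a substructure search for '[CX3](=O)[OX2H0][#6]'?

No

The pattern [CX3](=O)[OX2H0][#6] describes a carbonyl carbon bonded to an oxygen that is itself bonded to carbon (no H on that O) — an ester.
The closest candidate here is a methoxy ether (-OCH3), but the ether oxygen is not adjacent to a C=O carbon. No other fragment satisfies the full query, so there is no match.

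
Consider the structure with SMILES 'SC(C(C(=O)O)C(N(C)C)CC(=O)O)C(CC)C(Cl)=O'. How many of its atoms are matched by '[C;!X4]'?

The query [C;!X4] means: aliphatic carbon that does not have four total connections.
Check the 20 heavy atoms by environment: 9× C (X4) → no; 3× C (X3) → match; 3× O (X1) → no; 1× Cl (X1) → no; 2× O (X2) → no; 1× S (X2) → no; 1× N (X3) → no.
That gives 3 matching atoms.

3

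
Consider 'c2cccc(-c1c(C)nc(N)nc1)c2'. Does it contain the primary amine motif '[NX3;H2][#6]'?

Yes

The pattern [NX3;H2][#6] describes a trivalent nitrogen with two H attached to carbon — a primary amine.
The molecule carries a primary amino group (-NH2), whose atoms satisfy every constraint of the query, so the pattern matches.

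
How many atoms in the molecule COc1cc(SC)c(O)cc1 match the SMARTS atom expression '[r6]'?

6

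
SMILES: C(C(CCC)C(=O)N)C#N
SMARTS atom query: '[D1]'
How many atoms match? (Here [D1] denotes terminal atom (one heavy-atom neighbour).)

The query [D1] means: atom with exactly one heavy-atom neighbour (degree 1).
Check the 10 heavy atoms by environment: 4× C (D2) → no; 2× C (D3) → no; 1× O (D1) → match; 2× N (D1) → match; 1× C (D1) → match.
Summing the matching environments: 1 + 2 + 1 = 4 matching atoms.

4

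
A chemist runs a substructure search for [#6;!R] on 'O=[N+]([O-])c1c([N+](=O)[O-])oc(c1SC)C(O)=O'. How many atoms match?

The query [#6;!R] means: carbon not in any ring.
Check the 16 heavy atoms by environment: 1× o (aromatic, in 5-ring) → no; 4× c (aromatic, in 5-ring) → no; 2× N (charge +1, acyclic) → no; 2× O (charge -1, acyclic) → no; 4× O (acyclic) → no; 1× S (acyclic) → no; 2× C (acyclic) → match.
That gives 2 matching atoms.

2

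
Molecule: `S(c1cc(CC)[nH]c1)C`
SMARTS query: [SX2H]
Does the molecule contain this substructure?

No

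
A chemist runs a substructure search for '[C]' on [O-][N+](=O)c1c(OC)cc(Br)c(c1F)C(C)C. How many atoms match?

4

The query [C] means: uppercase C matches aliphatic (non-aromatic) carbon only.
Check the 16 heavy atoms by environment: 6× c (aromatic) → no; 1× N (charge +1) → no; 1× O (charge -1) → no; 2× O → no; 4× C → match; 1× Br → no; 1× F → no.
That gives 4 matching atoms.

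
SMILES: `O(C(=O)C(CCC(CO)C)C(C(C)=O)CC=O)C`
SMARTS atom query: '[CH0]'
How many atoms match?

The query [CH0] means: aliphatic carbon with no attached hydrogen.
Check the 18 heavy atoms by environment: 4× C (H2) → no; 4× C (H1) → no; 3× C (H3) → no; 1× O (H1) → no; 4× O (H0) → no; 2× C (H0) → match.
That gives 2 matching atoms.

2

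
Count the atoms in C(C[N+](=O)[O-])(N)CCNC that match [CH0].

0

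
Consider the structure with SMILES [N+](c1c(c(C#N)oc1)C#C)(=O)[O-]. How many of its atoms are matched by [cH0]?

The query [cH0] means: aromatic carbon with no attached hydrogen (substituted or ring-fusion).
Check the 12 heavy atoms by environment: 1× o (aromatic, H0) → no; 3× c (aromatic, H0) → match; 1× c (aromatic, H1) → no; 1× N (charge +1, H0) → no; 1× O (charge -1, H0) → no; 1× O (H0) → no; 2× C (H0) → no; 1× N (H0) → no; 1× C (H1) → no.
That gives 3 matching atoms.

3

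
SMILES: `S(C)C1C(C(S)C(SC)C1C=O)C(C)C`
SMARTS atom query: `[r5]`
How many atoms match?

The query [r5] means: r5 matches atoms in a five-membered ring.
Check the 15 heavy atoms by environment: 5× C (in 5-ring) → match; 6× C (acyclic) → no; 3× S (acyclic) → no; 1× O (acyclic) → no.
That gives 5 matching atoms.

5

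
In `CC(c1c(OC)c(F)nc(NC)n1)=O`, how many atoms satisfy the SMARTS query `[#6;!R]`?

4

Check the 14 heavy atoms by environment: 2× n (aromatic, in 6-ring) → no; 4× c (aromatic, in 6-ring) → no; 1× N (acyclic) → no; 4× C (acyclic) → match; 1× F (acyclic) → no; 2× O (acyclic) → no.
That gives 4 matching atoms.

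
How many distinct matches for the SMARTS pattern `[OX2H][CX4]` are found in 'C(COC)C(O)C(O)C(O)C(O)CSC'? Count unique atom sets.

4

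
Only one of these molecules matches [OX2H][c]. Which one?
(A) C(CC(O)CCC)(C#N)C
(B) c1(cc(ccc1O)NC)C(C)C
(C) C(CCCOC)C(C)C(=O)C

[OX2H][c] describes a hydroxyl oxygen attached to an aromatic carbon (a phenol).
(A) has a hydroxyl group (-OH) but the -OH is on an aliphatic carbon, not an aromatic c.
(B) contains a hydroxyl group (-OH), which satisfies every atom and bond constraint.
(C) has a methoxy ether (-OCH3) but the oxygen has H0, not H1.
So the answer is (B).

B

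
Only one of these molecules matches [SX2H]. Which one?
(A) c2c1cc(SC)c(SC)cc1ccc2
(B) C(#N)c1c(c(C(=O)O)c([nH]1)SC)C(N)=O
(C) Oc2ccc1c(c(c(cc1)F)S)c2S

C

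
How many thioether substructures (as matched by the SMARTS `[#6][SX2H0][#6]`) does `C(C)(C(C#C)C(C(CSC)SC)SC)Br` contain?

[#6][SX2H0][#6] is the SMARTS for a thioether: an aliphatic sulfur bridging two carbons with no H on the sulfur.
The molecule carries 3 separate instances of a methylthio ether (-SCH3) meeting every constraint; each maps to a distinct set of atoms, giving 3 matches.

3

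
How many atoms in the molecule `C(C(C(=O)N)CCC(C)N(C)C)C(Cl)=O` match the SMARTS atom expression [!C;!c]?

5

The query [!C;!c] means: neither aliphatic nor aromatic carbon — same as [!#6].
Check the 15 heavy atoms by environment: 10× C → no; 2× O → match; 2× N → match; 1× Cl → match.
Summing the matching environments: 2 + 2 + 1 = 5 matching atoms.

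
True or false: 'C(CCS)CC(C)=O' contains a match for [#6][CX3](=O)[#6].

The pattern [#6][CX3](=O)[#6] describes a carbonyl carbon (no H) flanked by two carbons — a ketone.
The molecule carries an acetyl/ketone group (-C(=O)CH3), whose atoms satisfy every constraint of the query, so the pattern matches.

True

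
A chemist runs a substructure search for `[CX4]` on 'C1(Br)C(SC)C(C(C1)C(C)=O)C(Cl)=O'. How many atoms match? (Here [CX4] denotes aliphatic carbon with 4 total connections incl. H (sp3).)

7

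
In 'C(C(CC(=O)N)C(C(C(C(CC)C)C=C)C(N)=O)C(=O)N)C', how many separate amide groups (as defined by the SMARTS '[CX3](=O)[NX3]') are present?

3

[CX3](=O)[NX3] is the SMARTS for an amide: a carbonyl carbon bonded to a trivalent nitrogen.
The molecule carries 3 separate instances of a primary amide (-C(=O)NH2) meeting every constraint; each maps to a distinct set of atoms, giving 3 matches.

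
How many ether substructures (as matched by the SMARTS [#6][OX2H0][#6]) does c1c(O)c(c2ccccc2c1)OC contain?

1

[#6][OX2H0][#6] is the SMARTS for an ether: an aliphatic oxygen bridging two carbons with no H on the oxygen.
Exactly one fragment in the molecule meets all constraints, giving 1 match.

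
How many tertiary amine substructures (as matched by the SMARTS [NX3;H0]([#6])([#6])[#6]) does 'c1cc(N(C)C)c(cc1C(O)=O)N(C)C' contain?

2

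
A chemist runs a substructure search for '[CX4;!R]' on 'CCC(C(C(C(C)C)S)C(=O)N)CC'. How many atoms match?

10

The query [CX4;!R] means: aliphatic carbon with four total connections, not in a ring.
Check the 14 heavy atoms by environment: 10× C (X4, acyclic) → match; 1× S (X2, acyclic) → no; 1× C (X3, acyclic) → no; 1× O (X1, acyclic) → no; 1× N (X3, acyclic) → no.
That gives 10 matching atoms.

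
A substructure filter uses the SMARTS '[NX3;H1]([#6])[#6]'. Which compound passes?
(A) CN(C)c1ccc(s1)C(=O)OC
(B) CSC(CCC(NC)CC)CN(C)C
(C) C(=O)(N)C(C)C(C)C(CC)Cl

[NX3;H1]([#6])[#6] describes a trivalent nitrogen with one H, bonded to two carbons (a secondary amine).
(A) has a dimethylamino group (-N(CH3)2) but the nitrogen has H0, not H1.
(B) contains an N-methylamino group (-NHCH3), which satisfies every atom and bond constraint.
(C) has a primary amide (-C(=O)NH2) but the -C(=O)NH2 nitrogen has H2, not H1.
So the answer is (B).

B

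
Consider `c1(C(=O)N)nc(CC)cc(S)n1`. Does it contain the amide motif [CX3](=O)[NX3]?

The pattern [CX3](=O)[NX3] describes a carbonyl carbon bonded to a trivalent nitrogen — an amide.
The molecule carries a primary amide (-C(=O)NH2), whose atoms satisfy every constraint of the query, so the pattern matches.

Yes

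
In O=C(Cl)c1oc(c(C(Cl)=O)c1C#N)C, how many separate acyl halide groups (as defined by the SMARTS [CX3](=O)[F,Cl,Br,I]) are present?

[CX3](=O)[F,Cl,Br,I] is the SMARTS for an acyl halide: a carbonyl carbon bonded to a halogen.
The molecule carries 2 separate instances of an acyl chloride (-C(=O)Cl) meeting every constraint; each maps to a distinct set of atoms, giving 2 matches.

2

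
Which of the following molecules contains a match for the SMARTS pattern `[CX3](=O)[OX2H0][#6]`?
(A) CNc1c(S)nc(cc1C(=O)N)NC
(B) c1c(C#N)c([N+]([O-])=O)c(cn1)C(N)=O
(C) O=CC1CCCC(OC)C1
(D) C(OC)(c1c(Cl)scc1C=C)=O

D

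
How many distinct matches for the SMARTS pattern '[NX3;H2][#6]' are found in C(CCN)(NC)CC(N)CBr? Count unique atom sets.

[NX3;H2][#6] is the SMARTS for a primary amine: a trivalent nitrogen with two H attached to carbon.
The molecule carries 2 separate instances of a primary amino group (-NH2) meeting every constraint; each maps to a distinct set of atoms, giving 2 matches.

2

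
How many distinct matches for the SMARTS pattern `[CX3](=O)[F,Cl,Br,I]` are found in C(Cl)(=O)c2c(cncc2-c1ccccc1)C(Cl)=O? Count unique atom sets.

2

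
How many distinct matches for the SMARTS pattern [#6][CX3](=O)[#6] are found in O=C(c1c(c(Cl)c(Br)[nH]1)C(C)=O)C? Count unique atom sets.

2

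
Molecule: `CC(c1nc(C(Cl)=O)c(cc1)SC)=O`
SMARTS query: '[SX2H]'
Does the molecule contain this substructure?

The pattern [SX2H] describes an aliphatic sulfur with two connections, one being H — a thiol.
The closest candidate here is a methylthio ether (-SCH3), but the sulfur has H0 (bonded to two carbons), not H1. No other fragment satisfies the full query, so there is no match.

No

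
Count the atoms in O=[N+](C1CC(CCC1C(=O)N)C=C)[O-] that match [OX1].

3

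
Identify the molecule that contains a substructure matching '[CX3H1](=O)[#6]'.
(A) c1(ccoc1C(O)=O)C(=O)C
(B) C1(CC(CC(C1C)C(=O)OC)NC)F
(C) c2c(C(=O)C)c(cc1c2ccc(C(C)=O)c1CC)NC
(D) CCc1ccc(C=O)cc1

[CX3H1](=O)[#6] describes an sp2 carbon with one H, double-bonded to O and single-bonded to carbon (an aldehyde).
(A) has an acetyl/ketone group (-C(=O)CH3) but the carbonyl carbon has H0 (two carbon neighbours), not H1.
(B) has a methyl-ester group (-C(=O)OCH3) but the carbonyl carbon has H0, not H1.
(C) has an acetyl/ketone group (-C(=O)CH3) but the carbonyl carbon has H0 (two carbon neighbours), not H1.
(D) contains an aldehyde (-CHO), which satisfies every atom and bond constraint.
So the answer is (D).

D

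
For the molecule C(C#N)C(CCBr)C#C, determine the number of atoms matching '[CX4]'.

Check the 9 heavy atoms by environment: 4× C (X4) → match; 3× C (X2) → no; 1× N (X1) → no; 1× Br (X1) → no.
That gives 4 matching atoms.

4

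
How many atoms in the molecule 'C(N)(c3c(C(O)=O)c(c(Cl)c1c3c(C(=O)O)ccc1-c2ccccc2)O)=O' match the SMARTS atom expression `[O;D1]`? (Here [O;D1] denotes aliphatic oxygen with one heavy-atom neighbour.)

6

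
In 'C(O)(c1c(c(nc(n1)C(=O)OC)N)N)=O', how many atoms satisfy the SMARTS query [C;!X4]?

2

Check the 15 heavy atoms by environment: 2× n (aromatic, X2) → no; 4× c (aromatic, X3) → no; 2× C (X3) → match; 2× O (X1) → no; 2× O (X2) → no; 1× C (X4) → no; 2× N (X3) → no.
That gives 2 matching atoms.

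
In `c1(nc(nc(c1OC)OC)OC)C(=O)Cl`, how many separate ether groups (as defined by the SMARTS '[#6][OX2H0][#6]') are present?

3

[#6][OX2H0][#6] is the SMARTS for an ether: an aliphatic oxygen bridging two carbons with no H on the oxygen.
The molecule carries 3 separate instances of a methoxy ether (-OCH3) meeting every constraint; each maps to a distinct set of atoms, giving 3 matches.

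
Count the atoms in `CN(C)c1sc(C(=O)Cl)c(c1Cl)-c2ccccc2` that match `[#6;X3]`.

11

The query [#6;X3] means: any carbon (aromatic or not) with three total connections.
Check the 18 heavy atoms by environment: 1× s (aromatic, X2) → no; 10× c (aromatic, X3) → match; 2× Cl (X1) → no; 1× C (X3) → match; 1× O (X1) → no; 1× N (X3) → no; 2× C (X4) → no.
Summing the matching environments: 10 + 1 = 11 matching atoms.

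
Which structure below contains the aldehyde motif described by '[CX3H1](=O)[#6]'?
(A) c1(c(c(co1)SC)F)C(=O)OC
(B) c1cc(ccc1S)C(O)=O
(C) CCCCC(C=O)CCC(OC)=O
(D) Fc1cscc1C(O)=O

C

[CX3H1](=O)[#6] describes an sp2 carbon with one H, double-bonded to O and single-bonded to carbon (an aldehyde).
(A) has a methyl-ester group (-C(=O)OCH3) but the carbonyl carbon has H0, not H1.
(B) has a carboxylic acid group (-C(=O)OH) but the carbonyl carbon has H0 and is bonded to O, not H1.
(C) contains an aldehyde (-CHO), which satisfies every atom and bond constraint.
(D) has a carboxylic acid group (-C(=O)OH) but the carbonyl carbon has H0 and is bonded to O, not H1.
So the answer is (C).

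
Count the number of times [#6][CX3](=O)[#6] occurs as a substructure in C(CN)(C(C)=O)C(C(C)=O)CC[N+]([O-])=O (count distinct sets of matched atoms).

[#6][CX3](=O)[#6] is the SMARTS for a ketone: a carbonyl carbon (no H) flanked by two carbons.
The molecule carries 2 separate instances of an acetyl/ketone group (-C(=O)CH3) meeting every constraint; each maps to a distinct set of atoms, giving 2 matches.

2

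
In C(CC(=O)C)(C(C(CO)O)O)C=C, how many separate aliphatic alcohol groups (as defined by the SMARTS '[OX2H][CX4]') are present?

3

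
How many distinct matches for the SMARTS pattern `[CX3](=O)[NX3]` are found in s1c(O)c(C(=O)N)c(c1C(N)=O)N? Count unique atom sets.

2

[CX3](=O)[NX3] is the SMARTS for an amide: a carbonyl carbon bonded to a trivalent nitrogen.
The molecule carries 2 separate instances of a primary amide (-C(=O)NH2) meeting every constraint; each maps to a distinct set of atoms, giving 2 matches.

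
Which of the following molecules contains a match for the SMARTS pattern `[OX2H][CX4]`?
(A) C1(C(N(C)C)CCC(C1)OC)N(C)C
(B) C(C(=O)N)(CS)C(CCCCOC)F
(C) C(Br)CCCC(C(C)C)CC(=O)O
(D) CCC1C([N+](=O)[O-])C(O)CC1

[OX2H][CX4] describes a hydroxyl oxygen bound to an sp3 (X4) carbon (an aliphatic alcohol).
(A) has a methoxy ether (-OCH3) but the oxygen has H0 (ether), not H1.
(B) has a methoxy ether (-OCH3) but the oxygen has H0 (ether), not H1.
(C) has a carboxylic acid group (-C(=O)OH) but the -OH is on a CX3 carbonyl carbon, not a CX4 carbon.
(D) contains a hydroxyl group (-OH), which satisfies every atom and bond constraint.
So the answer is (D).

D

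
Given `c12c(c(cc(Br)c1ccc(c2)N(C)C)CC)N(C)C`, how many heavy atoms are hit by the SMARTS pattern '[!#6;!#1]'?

3

The query [!#6;!#1] means: not carbon and not hydrogen — any heteroatom.
Check the 19 heavy atoms by environment: 10× c (aromatic) → no; 1× Br → match; 2× N → match; 6× C → no.
Summing the matching environments: 1 + 2 = 3 matching atoms.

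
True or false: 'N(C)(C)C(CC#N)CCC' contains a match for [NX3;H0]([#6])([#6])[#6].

True

The pattern [NX3;H0]([#6])([#6])[#6] describes a trivalent nitrogen with no H, bonded to three carbons — a tertiary amine.
The molecule carries a dimethylamino group (-N(CH3)2), whose atoms satisfy every constraint of the query, so the pattern matches.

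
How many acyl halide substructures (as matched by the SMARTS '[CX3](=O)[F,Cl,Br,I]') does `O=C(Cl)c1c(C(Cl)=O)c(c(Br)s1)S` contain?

2

[CX3](=O)[F,Cl,Br,I] is the SMARTS for an acyl halide: a carbonyl carbon bonded to a halogen.
The molecule carries 2 separate instances of an acyl chloride (-C(=O)Cl) meeting every constraint; each maps to a distinct set of atoms, giving 2 matches.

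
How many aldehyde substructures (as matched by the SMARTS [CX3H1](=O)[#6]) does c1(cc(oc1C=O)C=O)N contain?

2

[CX3H1](=O)[#6] is the SMARTS for an aldehyde: an sp2 carbon with one H, double-bonded to O and single-bonded to carbon.
The molecule carries 2 separate instances of an aldehyde (-CHO) meeting every constraint; each maps to a distinct set of atoms, giving 2 matches.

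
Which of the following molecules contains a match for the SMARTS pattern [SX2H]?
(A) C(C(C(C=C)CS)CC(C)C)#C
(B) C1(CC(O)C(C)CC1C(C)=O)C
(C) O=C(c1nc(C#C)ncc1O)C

[SX2H] describes an aliphatic sulfur with two connections, one being H (a thiol).
(A) contains a thiol (-SH), which satisfies every atom and bond constraint.
(B) has a hydroxyl group (-OH) but it is an -OH, not an -SH.
(C) has a hydroxyl group (-OH) but it is an -OH, not an -SH.
So the answer is (A).

A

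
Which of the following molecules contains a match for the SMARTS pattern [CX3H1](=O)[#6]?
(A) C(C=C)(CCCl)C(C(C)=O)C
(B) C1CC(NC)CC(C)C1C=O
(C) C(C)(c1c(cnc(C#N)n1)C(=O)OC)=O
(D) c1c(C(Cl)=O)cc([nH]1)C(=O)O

B

[CX3H1](=O)[#6] describes an sp2 carbon with one H, double-bonded to O and single-bonded to carbon (an aldehyde).
(A) has an acetyl/ketone group (-C(=O)CH3) but the carbonyl carbon has H0 (two carbon neighbours), not H1.
(B) contains an aldehyde (-CHO), which satisfies every atom and bond constraint.
(C) has a methyl-ester group (-C(=O)OCH3) but the carbonyl carbon has H0, not H1.
(D) has a carboxylic acid group (-C(=O)OH) but the carbonyl carbon has H0 and is bonded to O, not H1.
So the answer is (B).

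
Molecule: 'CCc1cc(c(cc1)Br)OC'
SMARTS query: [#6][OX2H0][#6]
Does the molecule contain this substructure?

The pattern [#6][OX2H0][#6] describes an aliphatic oxygen bridging two carbons with no H on the oxygen — an ether.
The molecule carries a methoxy ether (-OCH3), whose atoms satisfy every constraint of the query, so the pattern matches.

Yes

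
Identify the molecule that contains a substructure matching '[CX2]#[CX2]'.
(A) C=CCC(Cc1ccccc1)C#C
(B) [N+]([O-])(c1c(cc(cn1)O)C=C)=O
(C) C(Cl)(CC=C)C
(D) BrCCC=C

[CX2]#[CX2] describes a carbon-carbon triple bond (an alkyne).
(A) contains an ethynyl group (-C#CH), which satisfies every atom and bond constraint.
(B) has a vinyl group (-CH=CH2) but the C=C is a double bond; both carbons are CX3, not CX2.
(C) has a vinyl group (-CH=CH2) but the C=C is a double bond; both carbons are CX3, not CX2.
(D) has a vinyl group (-CH=CH2) but the C=C is a double bond; both carbons are CX3, not CX2.
So the answer is (A).

A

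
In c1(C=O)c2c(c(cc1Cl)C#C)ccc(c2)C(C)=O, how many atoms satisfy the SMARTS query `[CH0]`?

2

Check the 18 heavy atoms by environment: 6× c (aromatic, H0) → no; 4× c (aromatic, H1) → no; 2× C (H0) → match; 2× O (H0) → no; 1× C (H3) → no; 2× C (H1) → no; 1× Cl (H0) → no.
That gives 2 matching atoms.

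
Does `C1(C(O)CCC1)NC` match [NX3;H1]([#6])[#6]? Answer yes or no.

The pattern [NX3;H1]([#6])[#6] describes a trivalent nitrogen with one H, bonded to two carbons — a secondary amine.
The molecule carries an N-methylamino group (-NHCH3), whose atoms satisfy every constraint of the query, so the pattern matches.

Yes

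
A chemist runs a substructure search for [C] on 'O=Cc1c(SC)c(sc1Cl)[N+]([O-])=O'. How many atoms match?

2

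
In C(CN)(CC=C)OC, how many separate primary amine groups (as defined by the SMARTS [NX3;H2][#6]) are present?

[NX3;H2][#6] is the SMARTS for a primary amine: a trivalent nitrogen with two H attached to carbon.
Exactly one fragment in the molecule meets all constraints, giving 1 match.

1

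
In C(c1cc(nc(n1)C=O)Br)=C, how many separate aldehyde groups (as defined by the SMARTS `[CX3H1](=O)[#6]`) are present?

1

[CX3H1](=O)[#6] is the SMARTS for an aldehyde: an sp2 carbon with one H, double-bonded to O and single-bonded to carbon.
Exactly one fragment in the molecule meets all constraints, giving 1 match.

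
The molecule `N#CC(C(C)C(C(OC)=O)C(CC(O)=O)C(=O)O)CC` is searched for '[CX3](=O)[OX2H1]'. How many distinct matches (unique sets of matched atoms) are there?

2

[CX3](=O)[OX2H1] is the SMARTS for a carboxylic acid: an sp2 carbon double-bonded to O and single-bonded to an -OH oxygen.
The molecule carries 2 separate instances of a carboxylic acid group (-C(=O)OH) meeting every constraint; each maps to a distinct set of atoms, giving 2 matches.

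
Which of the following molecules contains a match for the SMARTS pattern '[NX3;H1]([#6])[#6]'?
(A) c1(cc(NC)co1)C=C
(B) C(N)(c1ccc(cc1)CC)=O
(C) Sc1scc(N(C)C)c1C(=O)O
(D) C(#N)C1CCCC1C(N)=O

A

[NX3;H1]([#6])[#6] describes a trivalent nitrogen with one H, bonded to two carbons (a secondary amine).
(A) contains an N-methylamino group (-NHCH3), which satisfies every atom and bond constraint.
(B) has a primary amide (-C(=O)NH2) but the -C(=O)NH2 nitrogen has H2, not H1.
(C) has a dimethylamino group (-N(CH3)2) but the nitrogen has H0, not H1.
(D) has a primary amide (-C(=O)NH2) but the -C(=O)NH2 nitrogen has H2, not H1.
So the answer is (A).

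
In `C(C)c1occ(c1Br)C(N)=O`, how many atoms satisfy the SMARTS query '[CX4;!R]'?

The query [CX4;!R] means: aliphatic carbon with four total connections, not in a ring.
Check the 11 heavy atoms by environment: 1× o (aromatic, X2, in 5-ring) → no; 4× c (aromatic, X3, in 5-ring) → no; 1× Br (X1, acyclic) → no; 1× C (X3, acyclic) → no; 1× O (X1, acyclic) → no; 1× N (X3, acyclic) → no; 2× C (X4, acyclic) → match.
That gives 2 matching atoms.

2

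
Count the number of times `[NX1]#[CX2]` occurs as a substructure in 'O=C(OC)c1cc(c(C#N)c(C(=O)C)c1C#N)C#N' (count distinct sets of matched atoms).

[NX1]#[CX2] is the SMARTS for a nitrile: a nitrogen triple-bonded to a two-connected carbon.
The molecule carries 3 separate instances of a nitrile (-C#N) meeting every constraint; each maps to a distinct set of atoms, giving 3 matches.

3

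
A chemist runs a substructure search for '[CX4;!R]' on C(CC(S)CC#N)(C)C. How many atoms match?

6

The query [CX4;!R] means: aliphatic carbon with four total connections, not in a ring.
Check the 9 heavy atoms by environment: 6× C (X4, acyclic) → match; 1× C (X2, acyclic) → no; 1× N (X1, acyclic) → no; 1× S (X2, acyclic) → no.
That gives 6 matching atoms.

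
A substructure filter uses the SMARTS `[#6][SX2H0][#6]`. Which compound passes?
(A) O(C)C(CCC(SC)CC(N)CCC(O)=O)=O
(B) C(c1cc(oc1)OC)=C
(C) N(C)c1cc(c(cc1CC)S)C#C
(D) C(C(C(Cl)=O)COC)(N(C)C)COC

A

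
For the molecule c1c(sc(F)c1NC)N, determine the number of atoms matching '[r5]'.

The query [r5] means: r5 matches atoms in a five-membered ring.
Check the 9 heavy atoms by environment: 1× s (aromatic, in 5-ring) → match; 4× c (aromatic, in 5-ring) → match; 2× N (acyclic) → no; 1× C (acyclic) → no; 1× F (acyclic) → no.
Summing the matching environments: 1 + 4 = 5 matching atoms.

5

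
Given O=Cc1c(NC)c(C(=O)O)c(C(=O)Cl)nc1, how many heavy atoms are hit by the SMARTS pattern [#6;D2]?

2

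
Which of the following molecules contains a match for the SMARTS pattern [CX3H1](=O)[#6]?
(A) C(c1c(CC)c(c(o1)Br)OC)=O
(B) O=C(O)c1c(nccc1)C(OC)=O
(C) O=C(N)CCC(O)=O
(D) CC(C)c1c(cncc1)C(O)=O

A

[CX3H1](=O)[#6] describes an sp2 carbon with one H, double-bonded to O and single-bonded to carbon (an aldehyde).
(A) contains an aldehyde (-CHO), which satisfies every atom and bond constraint.
(B) has a methyl-ester group (-C(=O)OCH3) but the carbonyl carbon has H0, not H1.
(C) has a carboxylic acid group (-C(=O)OH) but the carbonyl carbon has H0 and is bonded to O, not H1.
(D) has a carboxylic acid group (-C(=O)OH) but the carbonyl carbon has H0 and is bonded to O, not H1.
So the answer is (A).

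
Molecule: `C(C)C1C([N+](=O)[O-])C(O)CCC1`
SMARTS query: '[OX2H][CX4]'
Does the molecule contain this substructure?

Yes

The pattern [OX2H][CX4] describes a hydroxyl oxygen bound to an sp3 (X4) carbon — an aliphatic alcohol.
The molecule carries a hydroxyl group (-OH), whose atoms satisfy every constraint of the query, so the pattern matches.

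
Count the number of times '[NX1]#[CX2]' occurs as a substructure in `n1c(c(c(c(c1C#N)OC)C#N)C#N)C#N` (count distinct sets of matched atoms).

[NX1]#[CX2] is the SMARTS for a nitrile: a nitrogen triple-bonded to a two-connected carbon.
The molecule carries 4 separate instances of a nitrile (-C#N) meeting every constraint; each maps to a distinct set of atoms, giving 4 matches.

4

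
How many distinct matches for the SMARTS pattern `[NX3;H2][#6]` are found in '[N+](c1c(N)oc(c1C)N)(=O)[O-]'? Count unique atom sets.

2

[NX3;H2][#6] is the SMARTS for a primary amine: a trivalent nitrogen with two H attached to carbon.
The molecule carries 2 separate instances of a primary amino group (-NH2) meeting every constraint; each maps to a distinct set of atoms, giving 2 matches.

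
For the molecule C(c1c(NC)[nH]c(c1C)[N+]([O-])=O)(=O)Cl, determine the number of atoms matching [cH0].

4

Check the 14 heavy atoms by environment: 1× n (aromatic, H1) → no; 4× c (aromatic, H0) → match; 1× C (H0) → no; 2× O (H0) → no; 1× Cl (H0) → no; 1× N (charge +1, H0) → no; 1× O (charge -1, H0) → no; 1× N (H1) → no; 2× C (H3) → no.
That gives 4 matching atoms.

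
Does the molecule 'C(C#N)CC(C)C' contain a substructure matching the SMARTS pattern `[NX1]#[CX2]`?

Yes

The pattern [NX1]#[CX2] describes a nitrogen triple-bonded to a two-connected carbon — a nitrile.
The molecule carries a nitrile (-C#N), whose atoms satisfy every constraint of the query, so the pattern matches.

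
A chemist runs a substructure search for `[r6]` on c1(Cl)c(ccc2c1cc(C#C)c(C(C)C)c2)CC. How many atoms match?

The query [r6] means: r6 matches atoms in a six-membered ring.
Check the 18 heavy atoms by environment: 10× c (aromatic, in 6-ring) → match; 1× Cl (acyclic) → no; 7× C (acyclic) → no.
That gives 10 matching atoms.

10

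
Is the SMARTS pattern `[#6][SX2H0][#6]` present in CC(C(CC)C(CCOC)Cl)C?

No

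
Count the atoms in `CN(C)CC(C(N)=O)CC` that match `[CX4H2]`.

2

The query [CX4H2] means: sp3 carbon (X4) with exactly two hydrogens.
Check the 10 heavy atoms by environment: 2× C (H2, X4) → match; 1× C (H1, X4) → no; 1× N (H0, X3) → no; 3× C (H3, X4) → no; 1× C (H0, X3) → no; 1× O (H0, X1) → no; 1× N (H2, X3) → no.
That gives 2 matching atoms.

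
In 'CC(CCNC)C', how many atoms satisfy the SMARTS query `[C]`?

6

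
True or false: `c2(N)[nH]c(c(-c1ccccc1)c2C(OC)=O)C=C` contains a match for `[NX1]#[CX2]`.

The pattern [NX1]#[CX2] describes a nitrogen triple-bonded to a two-connected carbon — a nitrile.
The closest candidate here is a primary amino group (-NH2), but the nitrogen is NX3 (three connections), not NX1 triple-bonded. No other fragment satisfies the full query, so there is no match.

False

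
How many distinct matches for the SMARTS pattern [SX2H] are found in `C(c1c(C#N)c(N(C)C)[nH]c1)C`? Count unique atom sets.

0

[SX2H] is the SMARTS for a thiol: an aliphatic sulfur with two connections, one being H.
No fragment in the molecule satisfies every constraint, giving 0 matches.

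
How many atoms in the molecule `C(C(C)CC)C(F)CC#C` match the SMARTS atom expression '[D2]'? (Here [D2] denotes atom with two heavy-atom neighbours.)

The query [D2] means: atom with exactly two heavy-atom neighbours.
Check the 10 heavy atoms by environment: 3× C (D1) → no; 4× C (D2) → match; 2× C (D3) → no; 1× F (D1) → no.
That gives 4 matching atoms.

4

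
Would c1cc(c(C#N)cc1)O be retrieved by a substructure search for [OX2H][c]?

Yes

The pattern [OX2H][c] describes a hydroxyl oxygen attached to an aromatic carbon — a phenol.
The molecule carries a hydroxyl group (-OH), whose atoms satisfy every constraint of the query, so the pattern matches.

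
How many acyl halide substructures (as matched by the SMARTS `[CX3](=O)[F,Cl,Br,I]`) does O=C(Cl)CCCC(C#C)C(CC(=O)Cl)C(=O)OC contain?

2

[CX3](=O)[F,Cl,Br,I] is the SMARTS for an acyl halide: a carbonyl carbon bonded to a halogen.
The molecule carries 2 separate instances of an acyl chloride (-C(=O)Cl) meeting every constraint; each maps to a distinct set of atoms, giving 2 matches.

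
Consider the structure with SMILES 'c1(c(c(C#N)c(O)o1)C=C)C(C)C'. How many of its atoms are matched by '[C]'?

The query [C] means: uppercase C matches aliphatic (non-aromatic) carbon only.
Check the 13 heavy atoms by environment: 1× o (aromatic) → no; 4× c (aromatic) → no; 6× C → match; 1× N → no; 1× O → no.
That gives 6 matching atoms.

6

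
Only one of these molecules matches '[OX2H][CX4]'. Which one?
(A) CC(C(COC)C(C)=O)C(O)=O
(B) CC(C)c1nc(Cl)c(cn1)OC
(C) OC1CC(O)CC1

[OX2H][CX4] describes a hydroxyl oxygen bound to an sp3 (X4) carbon (an aliphatic alcohol).
(A) has a methoxy ether (-OCH3) but the oxygen has H0 (ether), not H1.
(B) has a methoxy ether (-OCH3) but the oxygen has H0 (ether), not H1.
(C) contains a hydroxyl group (-OH), which satisfies every atom and bond constraint.
So the answer is (C).

C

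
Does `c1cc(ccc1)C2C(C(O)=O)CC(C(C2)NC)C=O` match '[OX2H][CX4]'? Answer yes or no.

No

The pattern [OX2H][CX4] describes a hydroxyl oxygen bound to an sp3 (X4) carbon — an aliphatic alcohol.
The closest candidate here is a carboxylic acid group (-C(=O)OH), but the -OH is on a CX3 carbonyl carbon, not a CX4 carbon. No other fragment satisfies the full query, so there is no match.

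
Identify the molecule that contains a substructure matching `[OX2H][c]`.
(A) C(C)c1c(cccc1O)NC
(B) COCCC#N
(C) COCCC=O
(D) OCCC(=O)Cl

A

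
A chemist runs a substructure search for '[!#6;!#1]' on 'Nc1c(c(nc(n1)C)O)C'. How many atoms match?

4

The query [!#6;!#1] means: not carbon and not hydrogen — any heteroatom.
Check the 10 heavy atoms by environment: 2× n (aromatic) → match; 4× c (aromatic) → no; 1× O → match; 1× N → match; 2× C → no.
Summing the matching environments: 2 + 1 + 1 = 4 matching atoms.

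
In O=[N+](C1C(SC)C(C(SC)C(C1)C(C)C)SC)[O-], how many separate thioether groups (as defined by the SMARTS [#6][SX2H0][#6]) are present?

3

[#6][SX2H0][#6] is the SMARTS for a thioether: an aliphatic sulfur bridging two carbons with no H on the sulfur.
The molecule carries 3 separate instances of a methylthio ether (-SCH3) meeting every constraint; each maps to a distinct set of atoms, giving 3 matches.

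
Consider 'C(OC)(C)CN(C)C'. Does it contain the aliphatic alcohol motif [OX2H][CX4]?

No

The pattern [OX2H][CX4] describes a hydroxyl oxygen bound to an sp3 (X4) carbon — an aliphatic alcohol.
The closest candidate here is a methoxy ether (-OCH3), but the oxygen has H0 (ether), not H1. No other fragment satisfies the full query, so there is no match.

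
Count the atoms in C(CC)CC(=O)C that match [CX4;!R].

5

The query [CX4;!R] means: aliphatic carbon with four total connections, not in a ring.
Check the 7 heavy atoms by environment: 5× C (X4, acyclic) → match; 1× C (X3, acyclic) → no; 1× O (X1, acyclic) → no.
That gives 5 matching atoms.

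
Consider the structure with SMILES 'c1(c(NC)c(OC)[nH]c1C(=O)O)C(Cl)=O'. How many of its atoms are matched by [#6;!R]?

The query [#6;!R] means: carbon not in any ring.
Check the 15 heavy atoms by environment: 1× n (aromatic, in 5-ring) → no; 4× c (aromatic, in 5-ring) → no; 4× O (acyclic) → no; 4× C (acyclic) → match; 1× N (acyclic) → no; 1× Cl (acyclic) → no.
That gives 4 matching atoms.

4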